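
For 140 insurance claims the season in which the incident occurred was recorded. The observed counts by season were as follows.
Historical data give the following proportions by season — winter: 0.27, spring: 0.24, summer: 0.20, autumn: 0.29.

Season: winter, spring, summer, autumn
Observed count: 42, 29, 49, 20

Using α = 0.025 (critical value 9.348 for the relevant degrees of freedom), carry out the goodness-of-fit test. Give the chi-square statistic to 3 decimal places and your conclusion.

Expected counts E_i = n·p_i: 140×0.27 = 37.8, 140×0.24 = 33.6, 140×0.20 = 28, 140×0.29 = 40.6.
χ² = (42−37.8)²/37.8 + (29−33.6)²/33.6 + (49−28)²/28 + (20−40.6)²/40.6
   = 0.4667 + 0.6298 + 15.7500 + 10.4522
Sum = 27.299
df = 3. Since 27.299 > 9.348, we reject H₀.

27.299; reject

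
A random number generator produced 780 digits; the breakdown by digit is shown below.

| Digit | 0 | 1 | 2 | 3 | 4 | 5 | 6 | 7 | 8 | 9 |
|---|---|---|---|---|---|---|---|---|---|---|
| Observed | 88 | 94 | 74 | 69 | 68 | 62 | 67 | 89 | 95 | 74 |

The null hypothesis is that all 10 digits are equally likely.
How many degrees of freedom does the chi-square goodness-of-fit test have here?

There are k = 10 categories and no parameters were estimated from the data, so df = 10 − 1 = 9.

9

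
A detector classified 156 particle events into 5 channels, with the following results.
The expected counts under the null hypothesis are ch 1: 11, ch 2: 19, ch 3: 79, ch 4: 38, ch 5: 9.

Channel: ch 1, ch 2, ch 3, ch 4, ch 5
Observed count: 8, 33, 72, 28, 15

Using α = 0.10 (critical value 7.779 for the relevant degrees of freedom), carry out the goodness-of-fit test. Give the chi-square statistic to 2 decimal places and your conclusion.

18.39; reject

χ² = (8−11)²/11 + (33−19)²/19 + (72−79)²/79 + (28−38)²/38 + (15−9)²/9
   = 0.818 + 10.316 + 0.620 + 2.632 + 4.000
Sum = 18.39
df = 4. Since 18.39 > 7.779, we reject H₀.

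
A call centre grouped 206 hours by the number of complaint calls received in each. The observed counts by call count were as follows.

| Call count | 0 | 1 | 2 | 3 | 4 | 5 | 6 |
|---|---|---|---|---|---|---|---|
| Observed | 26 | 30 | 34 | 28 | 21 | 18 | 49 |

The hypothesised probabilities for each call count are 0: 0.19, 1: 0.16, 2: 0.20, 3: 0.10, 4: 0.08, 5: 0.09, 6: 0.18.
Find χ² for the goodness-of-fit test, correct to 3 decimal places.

13.681

Expected counts E_i = n·p_i: 206×0.19 = 39.14, 206×0.16 = 32.96, 206×0.20 = 41.2, 206×0.10 = 20.6, 206×0.08 = 16.48, 206×0.09 = 18.54, 206×0.18 = 37.08.
cat         O        E   (O−E)²/E
0          26    39.14     4.4113
1          30    32.96     0.2658
2          34     41.2     1.2583
3          28     20.6     2.6583
4          21    16.48     1.2397
5          18    18.54     0.0157
6          49    37.08     3.8319
Sum = 13.681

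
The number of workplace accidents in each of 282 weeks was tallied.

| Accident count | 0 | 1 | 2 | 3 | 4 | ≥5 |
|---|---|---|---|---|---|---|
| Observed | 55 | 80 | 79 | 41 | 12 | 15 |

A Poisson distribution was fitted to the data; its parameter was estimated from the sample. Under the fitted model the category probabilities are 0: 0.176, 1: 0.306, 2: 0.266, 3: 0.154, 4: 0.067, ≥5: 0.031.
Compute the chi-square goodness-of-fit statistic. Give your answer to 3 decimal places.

8.382

Expected counts E_i = n·p_i: 282×0.176 = 49.632, 282×0.306 = 86.292, 282×0.266 = 75.012, 282×0.154 = 43.428, 282×0.067 = 18.894, 282×0.031 = 8.742.
cat         O        E   (O−E)²/E
0          55   49.632     0.5806
1          80   86.292     0.4588
2          79   75.012     0.2120
3          41   43.428     0.1357
4          12   18.894     2.5155
≥5         15    8.742     4.4798
Sum = 8.382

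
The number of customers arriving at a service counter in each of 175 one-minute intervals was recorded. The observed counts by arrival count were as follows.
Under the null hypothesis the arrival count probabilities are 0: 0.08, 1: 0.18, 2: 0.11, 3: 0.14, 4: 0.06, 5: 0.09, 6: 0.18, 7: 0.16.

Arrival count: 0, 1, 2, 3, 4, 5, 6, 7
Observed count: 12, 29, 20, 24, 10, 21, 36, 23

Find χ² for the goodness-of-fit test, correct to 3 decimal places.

3.833

Expected counts E_i = n·p_i: 175×0.08 = 14, 175×0.18 = 31.5, 175×0.11 = 19.25, 175×0.14 = 24.5, 175×0.06 = 10.5, 175×0.09 = 15.75, 175×0.18 = 31.5, 175×0.16 = 28.
χ² = (12−14)²/14 + (29−31.5)²/31.5 + (20−19.25)²/19.25 + (24−24.5)²/24.5 + (10−10.5)²/10.5 + (21−15.75)²/15.75 + (36−31.5)²/31.5 + (23−28)²/28
   = 0.2857 + 0.1984 + 0.0292 + 0.0102 + 0.0238 + 1.7500 + 0.6429 + 0.8929
Sum = 3.833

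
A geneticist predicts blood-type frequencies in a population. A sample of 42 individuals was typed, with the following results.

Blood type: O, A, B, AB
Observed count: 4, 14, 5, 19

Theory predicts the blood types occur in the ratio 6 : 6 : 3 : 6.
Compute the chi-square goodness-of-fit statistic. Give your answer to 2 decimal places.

Ratio total = 21. Expected counts: 42×6/21 = 12, 42×6/21 = 12, 42×3/21 = 6, 42×6/21 = 12.
O: (4 − 12)²/12 = 64/12 = 5.333
A: (14 − 12)²/12 = 4/12 = 0.333
B: (5 − 6)²/6 = 1/6 = 0.167
AB: (19 − 12)²/12 = 49/12 = 4.083
Sum = 9.92

9.92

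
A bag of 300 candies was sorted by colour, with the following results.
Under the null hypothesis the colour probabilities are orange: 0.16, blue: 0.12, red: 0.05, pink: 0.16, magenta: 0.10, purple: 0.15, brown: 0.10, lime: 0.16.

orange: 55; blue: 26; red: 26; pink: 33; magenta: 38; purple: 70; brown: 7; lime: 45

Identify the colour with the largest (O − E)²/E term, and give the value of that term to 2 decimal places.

Expected counts E_i = n·p_i: 300×0.16 = 48, 300×0.12 = 36, 300×0.05 = 15, 300×0.16 = 48, 300×0.10 = 30, 300×0.15 = 45, 300×0.10 = 30, 300×0.16 = 48.
orange: (55 − 48)²/48 = 49/48 = 1.021
blue: (26 − 36)²/36 = 100/36 = 2.778
red: (26 − 15)²/15 = 121/15 = 8.067
pink: (33 − 48)²/48 = 225/48 = 4.688
magenta: (38 − 30)²/30 = 64/30 = 2.133
purple: (70 − 45)²/45 = 625/45 = 13.889
brown: (7 − 30)²/30 = 529/30 = 17.633
lime: (45 − 48)²/48 = 9/48 = 0.188
The largest term is for brown: 17.63.

brown, 17.63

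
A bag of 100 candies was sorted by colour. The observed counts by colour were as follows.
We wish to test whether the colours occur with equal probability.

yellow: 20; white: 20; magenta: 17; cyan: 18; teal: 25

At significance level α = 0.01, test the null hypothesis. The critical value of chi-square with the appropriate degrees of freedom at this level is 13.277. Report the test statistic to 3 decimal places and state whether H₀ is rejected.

Expected count for each of the 5 categories: 100/5 = 20.
χ² = (20−20)²/20 + (20−20)²/20 + (17−20)²/20 + (18−20)²/20 + (25−20)²/20
   = 0.0000 + 0.0000 + 0.4500 + 0.2000 + 1.2500
Sum = 1.900
df = 4. Since 1.900 < 13.277, we do not reject H₀.

1.900; do not reject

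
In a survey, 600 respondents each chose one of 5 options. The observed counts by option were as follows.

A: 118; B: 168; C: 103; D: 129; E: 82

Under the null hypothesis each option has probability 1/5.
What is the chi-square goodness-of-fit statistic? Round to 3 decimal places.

34.350

Under H₀ each category has probability 1/5, so each expected count is 600/5 = 120.
A: (118 − 120)²/120 = 4/120 = 0.0333
B: (168 − 120)²/120 = 2304/120 = 19.2000
C: (103 − 120)²/120 = 289/120 = 2.4083
D: (129 − 120)²/120 = 81/120 = 0.6750
E: (82 − 120)²/120 = 1444/120 = 12.0333
Sum = 34.350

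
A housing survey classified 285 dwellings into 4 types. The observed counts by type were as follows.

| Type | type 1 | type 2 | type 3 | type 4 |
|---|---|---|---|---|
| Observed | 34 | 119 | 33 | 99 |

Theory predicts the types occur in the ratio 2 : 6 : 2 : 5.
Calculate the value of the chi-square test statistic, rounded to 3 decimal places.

Ratio total = 15. Expected counts: 285×2/15 = 38, 285×6/15 = 114, 285×2/15 = 38, 285×5/15 = 95.
χ² = (34−38)²/38 + (119−114)²/114 + (33−38)²/38 + (99−95)²/95
   = 0.4211 + 0.2193 + 0.6579 + 0.1684
Sum = 1.467

1.467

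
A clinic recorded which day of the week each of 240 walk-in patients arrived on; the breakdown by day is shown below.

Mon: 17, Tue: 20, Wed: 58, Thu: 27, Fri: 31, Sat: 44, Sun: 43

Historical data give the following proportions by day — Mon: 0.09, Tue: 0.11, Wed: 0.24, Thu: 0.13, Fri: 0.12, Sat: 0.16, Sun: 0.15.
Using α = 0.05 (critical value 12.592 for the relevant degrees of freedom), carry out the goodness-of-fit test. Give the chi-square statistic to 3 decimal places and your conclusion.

Expected counts E_i = n·p_i: 240×0.09 = 21.6, 240×0.11 = 26.4, 240×0.24 = 57.6, 240×0.13 = 31.2, 240×0.12 = 28.8, 240×0.16 = 38.4, 240×0.15 = 36.
Mon: (17 − 21.6)²/21.6 = 21.16/21.6 = 0.9796
Tue: (20 − 26.4)²/26.4 = 40.96/26.4 = 1.5515
Wed: (58 − 57.6)²/57.6 = 0.16/57.6 = 0.0028
Thu: (27 − 31.2)²/31.2 = 17.64/31.2 = 0.5654
Fri: (31 − 28.8)²/28.8 = 4.84/28.8 = 0.1681
Sat: (44 − 38.4)²/38.4 = 31.36/38.4 = 0.8167
Sun: (43 − 36)²/36 = 49/36 = 1.3611
Sum = 5.445
df = 6. Since 5.445 < 12.592, we do not reject H₀.

5.445; do not reject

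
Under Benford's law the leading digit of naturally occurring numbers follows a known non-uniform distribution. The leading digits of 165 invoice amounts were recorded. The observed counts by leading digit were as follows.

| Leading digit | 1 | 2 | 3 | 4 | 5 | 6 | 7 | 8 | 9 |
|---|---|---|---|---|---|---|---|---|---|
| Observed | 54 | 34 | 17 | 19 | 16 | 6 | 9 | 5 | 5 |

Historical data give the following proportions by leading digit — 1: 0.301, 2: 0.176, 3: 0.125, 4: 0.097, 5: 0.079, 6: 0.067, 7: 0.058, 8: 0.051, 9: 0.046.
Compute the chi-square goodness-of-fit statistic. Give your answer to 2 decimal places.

Expected counts E_i = n·p_i: 165×0.301 = 49.665, 165×0.176 = 29.04, 165×0.125 = 20.625, 165×0.097 = 16.005, 165×0.079 = 13.035, 165×0.067 = 11.055, 165×0.058 = 9.57, 165×0.051 = 8.415, 165×0.046 = 7.59.
χ² = (54−49.665)²/49.665 + (34−29.04)²/29.04 + (17−20.625)²/20.625 + (19−16.005)²/16.005 + (16−13.035)²/13.035 + (6−11.055)²/11.055 + (9−9.57)²/9.57 + (5−8.415)²/8.415 + (5−7.59)²/7.59
   = 0.378 + 0.847 + 0.637 + 0.560 + 0.674 + 2.311 + 0.034 + 1.386 + 0.884
Sum = 7.71

7.71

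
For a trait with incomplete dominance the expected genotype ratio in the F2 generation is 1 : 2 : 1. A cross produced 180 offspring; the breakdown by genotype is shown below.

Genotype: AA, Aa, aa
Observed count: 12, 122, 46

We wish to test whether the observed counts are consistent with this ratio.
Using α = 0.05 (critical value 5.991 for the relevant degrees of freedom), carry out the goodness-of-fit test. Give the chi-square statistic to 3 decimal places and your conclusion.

Ratio total = 4. Expected counts: 180×1/4 = 45, 180×2/4 = 90, 180×1/4 = 45.
χ² = (12−45)²/45 + (122−90)²/90 + (46−45)²/45
   = 24.2000 + 11.3778 + 0.0222
Sum = 35.600
df = 2. Since 35.600 > 5.991, we reject H₀.

35.600; reject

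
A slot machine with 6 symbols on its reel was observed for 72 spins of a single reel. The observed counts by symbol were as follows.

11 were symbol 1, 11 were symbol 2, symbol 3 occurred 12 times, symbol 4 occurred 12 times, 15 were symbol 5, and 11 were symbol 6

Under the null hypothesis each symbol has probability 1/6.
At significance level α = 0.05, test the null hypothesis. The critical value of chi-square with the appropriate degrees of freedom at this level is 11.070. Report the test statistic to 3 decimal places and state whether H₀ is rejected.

1.000; do not reject

Expected count for each of the 6 categories: 72/6 = 12.
χ² = (11−12)²/12 + (11−12)²/12 + (12−12)²/12 + (12−12)²/12 + (15−12)²/12 + (11−12)²/12
   = 0.0833 + 0.0833 + 0.0000 + 0.0000 + 0.7500 + 0.0833
Sum = 1.000
df = 5. Since 1.000 < 11.070, we do not reject H₀.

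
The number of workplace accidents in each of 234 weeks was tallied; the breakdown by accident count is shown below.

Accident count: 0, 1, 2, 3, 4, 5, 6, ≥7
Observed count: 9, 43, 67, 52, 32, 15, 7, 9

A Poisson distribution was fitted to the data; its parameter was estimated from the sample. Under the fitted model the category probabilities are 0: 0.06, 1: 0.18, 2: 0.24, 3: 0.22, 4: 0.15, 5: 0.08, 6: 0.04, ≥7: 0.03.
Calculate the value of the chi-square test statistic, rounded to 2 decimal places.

6.09

Expected counts E_i = n·p_i: 234×0.06 = 14.04, 234×0.18 = 42.12, 234×0.24 = 56.16, 234×0.22 = 51.48, 234×0.15 = 35.1, 234×0.08 = 18.72, 234×0.04 = 9.36, 234×0.03 = 7.02.
0: (9 − 14.04)²/14.04 = 25.4016/14.04 = 1.809
1: (43 − 42.12)²/42.12 = 0.7744/42.12 = 0.018
2: (67 − 56.16)²/56.16 = 117.5056/56.16 = 2.092
3: (52 − 51.48)²/51.48 = 0.2704/51.48 = 0.005
4: (32 − 35.1)²/35.1 = 9.61/35.1 = 0.274
5: (15 − 18.72)²/18.72 = 13.8384/18.72 = 0.739
6: (7 − 9.36)²/9.36 = 5.5696/9.36 = 0.595
≥7: (9 − 7.02)²/7.02 = 3.9204/7.02 = 0.558
Sum = 6.09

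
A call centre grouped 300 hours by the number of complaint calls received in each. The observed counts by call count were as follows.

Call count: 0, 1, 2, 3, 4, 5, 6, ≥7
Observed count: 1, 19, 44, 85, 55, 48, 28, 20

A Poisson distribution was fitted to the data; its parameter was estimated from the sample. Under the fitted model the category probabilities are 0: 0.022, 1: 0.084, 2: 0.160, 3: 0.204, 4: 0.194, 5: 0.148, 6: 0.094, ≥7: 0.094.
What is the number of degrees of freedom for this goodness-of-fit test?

There are k = 8 categories and 1 parameter estimated from the data, so df = 8 − 1 − 1 = 6.

6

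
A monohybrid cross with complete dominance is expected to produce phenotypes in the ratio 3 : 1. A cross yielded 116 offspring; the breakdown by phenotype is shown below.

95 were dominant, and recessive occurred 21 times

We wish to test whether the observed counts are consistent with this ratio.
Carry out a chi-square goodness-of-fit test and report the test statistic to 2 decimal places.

2.94

Ratio total = 4. Expected counts: 116×3/4 = 87, 116×1/4 = 29.
cat            O        E   (O−E)²/E
dominant      95       87      0.736
recessive     21       29      2.207
Sum = 2.94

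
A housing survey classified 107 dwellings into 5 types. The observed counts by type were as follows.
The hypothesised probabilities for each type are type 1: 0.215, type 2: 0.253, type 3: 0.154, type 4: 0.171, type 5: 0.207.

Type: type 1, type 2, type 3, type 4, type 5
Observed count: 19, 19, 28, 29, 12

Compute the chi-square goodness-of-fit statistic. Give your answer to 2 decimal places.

Expected counts E_i = n·p_i: 107×0.215 = 23.005, 107×0.253 = 27.071, 107×0.154 = 16.478, 107×0.171 = 18.297, 107×0.207 = 22.149.
χ² = (19−23.005)²/23.005 + (19−27.071)²/27.071 + (28−16.478)²/16.478 + (29−18.297)²/18.297 + (12−22.149)²/22.149
   = 0.697 + 2.406 + 8.057 + 6.261 + 4.650
Sum = 22.07

22.07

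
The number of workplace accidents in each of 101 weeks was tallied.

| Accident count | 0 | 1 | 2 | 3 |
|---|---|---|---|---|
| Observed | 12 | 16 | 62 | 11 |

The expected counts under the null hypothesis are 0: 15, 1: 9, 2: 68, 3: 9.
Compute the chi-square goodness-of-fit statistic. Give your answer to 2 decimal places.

χ² = (12−15)²/15 + (16−9)²/9 + (62−68)²/68 + (11−9)²/9
   = 0.600 + 5.444 + 0.529 + 0.444
Sum = 7.02

7.02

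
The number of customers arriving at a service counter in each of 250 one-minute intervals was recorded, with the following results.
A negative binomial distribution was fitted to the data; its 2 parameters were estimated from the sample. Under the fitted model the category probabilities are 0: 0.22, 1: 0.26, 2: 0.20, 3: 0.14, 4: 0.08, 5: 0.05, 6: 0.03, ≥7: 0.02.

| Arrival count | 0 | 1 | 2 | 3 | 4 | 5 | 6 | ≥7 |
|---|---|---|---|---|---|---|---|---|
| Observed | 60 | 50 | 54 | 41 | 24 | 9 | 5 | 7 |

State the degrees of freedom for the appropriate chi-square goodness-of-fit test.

5

There are k = 8 categories and 2 parameters estimated from the data, so df = 8 − 1 − 2 = 5.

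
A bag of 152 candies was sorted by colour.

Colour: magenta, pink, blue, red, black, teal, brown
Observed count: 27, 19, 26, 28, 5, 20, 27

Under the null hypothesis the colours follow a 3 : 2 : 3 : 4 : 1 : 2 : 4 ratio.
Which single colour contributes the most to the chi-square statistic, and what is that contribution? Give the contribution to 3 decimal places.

Ratio total = 19. Expected counts: 152×3/19 = 24, 152×2/19 = 16, 152×3/19 = 24, 152×4/19 = 32, 152×1/19 = 8, 152×2/19 = 16, 152×4/19 = 32.
χ² = (27−24)²/24 + (19−16)²/16 + (26−24)²/24 + (28−32)²/32 + (5−8)²/8 + (20−16)²/16 + (27−32)²/32
   = 0.3750 + 0.5625 + 0.1667 + 0.5000 + 1.1250 + 1.0000 + 0.7813
The largest term is for black: 1.125.

black, 1.125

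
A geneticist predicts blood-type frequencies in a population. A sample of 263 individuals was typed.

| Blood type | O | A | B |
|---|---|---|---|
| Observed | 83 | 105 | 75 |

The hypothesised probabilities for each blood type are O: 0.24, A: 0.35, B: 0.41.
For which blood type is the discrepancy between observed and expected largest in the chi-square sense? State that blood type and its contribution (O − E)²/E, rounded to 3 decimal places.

B, 9.995

Expected counts E_i = n·p_i: 263×0.24 = 63.12, 263×0.35 = 92.05, 263×0.41 = 107.83.
O: (83 − 63.12)²/63.12 = 395.2144/63.12 = 6.2613
A: (105 − 92.05)²/92.05 = 167.7025/92.05 = 1.8219
B: (75 − 107.83)²/107.83 = 1077.8089/107.83 = 9.9954
The largest term is for B: 9.995.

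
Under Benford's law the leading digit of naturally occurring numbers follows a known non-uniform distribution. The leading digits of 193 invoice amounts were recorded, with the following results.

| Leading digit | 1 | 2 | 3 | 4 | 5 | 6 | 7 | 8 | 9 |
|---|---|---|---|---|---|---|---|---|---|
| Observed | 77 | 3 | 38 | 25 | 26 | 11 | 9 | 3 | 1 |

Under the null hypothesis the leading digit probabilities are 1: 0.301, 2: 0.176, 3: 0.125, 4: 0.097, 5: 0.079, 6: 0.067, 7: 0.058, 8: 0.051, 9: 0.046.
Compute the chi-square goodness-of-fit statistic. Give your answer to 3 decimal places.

64.522

Expected counts E_i = n·p_i: 193×0.301 = 58.093, 193×0.176 = 33.968, 193×0.125 = 24.125, 193×0.097 = 18.721, 193×0.079 = 15.247, 193×0.067 = 12.931, 193×0.058 = 11.194, 193×0.051 = 9.843, 193×0.046 = 8.878.
cat         O        E   (O−E)²/E
1          77   58.093     6.1535
2           3   33.968    28.2330
3          38   24.125     7.9799
4          25   18.721     2.1060
5          26   15.247     7.5836
6          11   12.931     0.2884
7           9   11.194     0.4300
8           3    9.843     4.7574
9           1    8.878     6.9906
Sum = 64.522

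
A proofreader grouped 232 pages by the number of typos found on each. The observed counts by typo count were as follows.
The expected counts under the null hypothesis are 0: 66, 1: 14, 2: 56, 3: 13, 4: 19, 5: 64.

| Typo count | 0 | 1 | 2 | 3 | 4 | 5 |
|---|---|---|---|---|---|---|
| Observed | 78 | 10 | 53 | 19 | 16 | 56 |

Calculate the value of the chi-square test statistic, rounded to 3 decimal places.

7.728

χ² = (78−66)²/66 + (10−14)²/14 + (53−56)²/56 + (19−13)²/13 + (16−19)²/19 + (56−64)²/64
   = 2.1818 + 1.1429 + 0.1607 + 2.7692 + 0.4737 + 1.0000
Sum = 7.728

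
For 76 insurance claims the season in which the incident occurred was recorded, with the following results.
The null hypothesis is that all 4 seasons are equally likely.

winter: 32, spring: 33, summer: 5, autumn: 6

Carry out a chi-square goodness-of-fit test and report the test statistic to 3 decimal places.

Expected count for each of the 4 categories: 76/4 = 19.
winter: (32 − 19)²/19 = 169/19 = 8.8947
spring: (33 − 19)²/19 = 196/19 = 10.3158
summer: (5 − 19)²/19 = 196/19 = 10.3158
autumn: (6 − 19)²/19 = 169/19 = 8.8947
Sum = 38.421

38.421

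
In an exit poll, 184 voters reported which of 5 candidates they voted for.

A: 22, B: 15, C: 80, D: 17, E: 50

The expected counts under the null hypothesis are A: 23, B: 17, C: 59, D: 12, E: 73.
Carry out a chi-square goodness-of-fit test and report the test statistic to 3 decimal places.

17.083

A: (22 − 23)²/23 = 1/23 = 0.0435
B: (15 − 17)²/17 = 4/17 = 0.2353
C: (80 − 59)²/59 = 441/59 = 7.4746
D: (17 − 12)²/12 = 25/12 = 2.0833
E: (50 − 73)²/73 = 529/73 = 7.2466
Sum = 17.083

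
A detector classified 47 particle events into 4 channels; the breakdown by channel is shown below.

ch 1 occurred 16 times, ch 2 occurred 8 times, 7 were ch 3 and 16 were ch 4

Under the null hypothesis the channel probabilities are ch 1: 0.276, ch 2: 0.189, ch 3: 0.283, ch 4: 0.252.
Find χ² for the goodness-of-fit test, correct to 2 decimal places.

5.24

Expected counts E_i = n·p_i: 47×0.276 = 12.972, 47×0.189 = 8.883, 47×0.283 = 13.301, 47×0.252 = 11.844.
cat         O        E   (O−E)²/E
ch 1       16   12.972      0.707
ch 2        8    8.883      0.088
ch 3        7   13.301      2.985
ch 4       16   11.844      1.458
Sum = 5.24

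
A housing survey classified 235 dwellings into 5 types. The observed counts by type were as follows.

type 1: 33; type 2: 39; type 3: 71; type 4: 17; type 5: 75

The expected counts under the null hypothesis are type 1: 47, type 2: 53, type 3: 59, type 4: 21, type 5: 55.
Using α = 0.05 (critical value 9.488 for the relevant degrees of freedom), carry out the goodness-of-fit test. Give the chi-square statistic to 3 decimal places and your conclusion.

18.344; reject

cat         O        E   (O−E)²/E
type 1     33       47     4.1702
type 2     39       53     3.6981
type 3     71       59     2.4407
type 4     17       21     0.7619
type 5     75       55     7.2727
Sum = 18.344
df = 4. Since 18.344 > 9.488, we reject H₀.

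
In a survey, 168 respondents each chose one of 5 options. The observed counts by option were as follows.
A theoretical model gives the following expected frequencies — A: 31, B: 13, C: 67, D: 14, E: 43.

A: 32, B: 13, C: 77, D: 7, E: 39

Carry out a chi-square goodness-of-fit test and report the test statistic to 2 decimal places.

5.40

cat         O        E   (O−E)²/E
A          32       31      0.032
B          13       13      0.000
C          77       67      1.493
D           7       14      3.500
E          39       43      0.372
Sum = 5.40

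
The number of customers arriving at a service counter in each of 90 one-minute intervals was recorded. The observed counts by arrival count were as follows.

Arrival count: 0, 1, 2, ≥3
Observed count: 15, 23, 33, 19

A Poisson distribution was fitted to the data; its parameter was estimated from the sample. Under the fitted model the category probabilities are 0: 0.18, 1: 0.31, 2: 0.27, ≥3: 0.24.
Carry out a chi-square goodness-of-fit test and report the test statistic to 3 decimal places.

Expected counts E_i = n·p_i: 90×0.18 = 16.2, 90×0.31 = 27.9, 90×0.27 = 24.3, 90×0.24 = 21.6.
χ² = (15−16.2)²/16.2 + (23−27.9)²/27.9 + (33−24.3)²/24.3 + (19−21.6)²/21.6
   = 0.0889 + 0.8606 + 3.1148 + 0.3130
Sum = 4.377

4.377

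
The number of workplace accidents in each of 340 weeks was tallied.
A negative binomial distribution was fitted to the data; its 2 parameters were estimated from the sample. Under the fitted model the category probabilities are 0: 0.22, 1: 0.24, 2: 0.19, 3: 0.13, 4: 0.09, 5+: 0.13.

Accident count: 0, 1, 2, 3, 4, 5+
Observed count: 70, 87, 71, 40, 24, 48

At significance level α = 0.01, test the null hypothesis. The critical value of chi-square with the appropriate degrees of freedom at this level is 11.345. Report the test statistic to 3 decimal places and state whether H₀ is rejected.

Expected counts E_i = n·p_i: 340×0.22 = 74.8, 340×0.24 = 81.6, 340×0.19 = 64.6, 340×0.13 = 44.2, 340×0.09 = 30.6, 340×0.13 = 44.2.
χ² = (70−74.8)²/74.8 + (87−81.6)²/81.6 + (71−64.6)²/64.6 + (40−44.2)²/44.2 + (24−30.6)²/30.6 + (48−44.2)²/44.2
   = 0.3080 + 0.3574 + 0.6341 + 0.3991 + 1.4235 + 0.3267
Sum = 3.449
df = 3. Since 3.449 < 11.345, we do not reject H₀.

3.449; do not reject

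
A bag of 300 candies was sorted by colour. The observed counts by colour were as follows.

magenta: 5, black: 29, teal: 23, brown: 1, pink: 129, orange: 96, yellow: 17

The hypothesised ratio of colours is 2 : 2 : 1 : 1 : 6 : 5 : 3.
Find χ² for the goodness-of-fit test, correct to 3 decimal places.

Ratio total = 20. Expected counts: 300×2/20 = 30, 300×2/20 = 30, 300×1/20 = 15, 300×1/20 = 15, 300×6/20 = 90, 300×5/20 = 75, 300×3/20 = 45.
χ² = (5−30)²/30 + (29−30)²/30 + (23−15)²/15 + (1−15)²/15 + (129−90)²/90 + (96−75)²/75 + (17−45)²/45
   = 20.8333 + 0.0333 + 4.2667 + 13.0667 + 16.9000 + 5.8800 + 17.4222
Sum = 78.402

78.402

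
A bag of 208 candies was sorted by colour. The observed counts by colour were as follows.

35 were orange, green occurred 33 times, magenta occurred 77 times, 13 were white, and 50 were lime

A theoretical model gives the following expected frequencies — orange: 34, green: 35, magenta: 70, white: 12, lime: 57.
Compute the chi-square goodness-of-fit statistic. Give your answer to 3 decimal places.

1.787

cat          O        E   (O−E)²/E
orange      35       34     0.0294
green       33       35     0.1143
magenta     77       70     0.7000
white       13       12     0.0833
lime        50       57     0.8596
Sum = 1.787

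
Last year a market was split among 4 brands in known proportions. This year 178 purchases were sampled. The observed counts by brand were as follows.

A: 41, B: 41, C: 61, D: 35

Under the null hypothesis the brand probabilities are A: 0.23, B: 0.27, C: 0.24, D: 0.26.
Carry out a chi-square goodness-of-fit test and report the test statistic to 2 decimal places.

Expected counts E_i = n·p_i: 178×0.23 = 40.94, 178×0.27 = 48.06, 178×0.24 = 42.72, 178×0.26 = 46.28.
cat         O        E   (O−E)²/E
A          41    40.94      0.000
B          41    48.06      1.037
C          61    42.72      7.822
D          35    46.28      2.749
Sum = 11.61

11.61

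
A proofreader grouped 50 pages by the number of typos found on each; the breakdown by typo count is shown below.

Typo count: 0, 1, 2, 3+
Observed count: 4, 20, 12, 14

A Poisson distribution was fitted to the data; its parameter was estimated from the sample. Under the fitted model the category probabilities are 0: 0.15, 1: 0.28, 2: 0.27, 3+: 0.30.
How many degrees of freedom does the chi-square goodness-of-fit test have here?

2

There are k = 4 categories and 1 parameter estimated from the data, so df = 4 − 1 − 1 = 2.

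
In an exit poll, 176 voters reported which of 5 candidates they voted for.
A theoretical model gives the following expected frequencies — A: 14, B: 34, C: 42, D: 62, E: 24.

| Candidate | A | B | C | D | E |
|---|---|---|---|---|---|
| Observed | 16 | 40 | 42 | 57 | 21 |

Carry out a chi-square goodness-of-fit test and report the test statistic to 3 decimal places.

2.123

χ² = (16−14)²/14 + (40−34)²/34 + (42−42)²/42 + (57−62)²/62 + (21−24)²/24
   = 0.2857 + 1.0588 + 0.0000 + 0.4032 + 0.3750
Sum = 2.123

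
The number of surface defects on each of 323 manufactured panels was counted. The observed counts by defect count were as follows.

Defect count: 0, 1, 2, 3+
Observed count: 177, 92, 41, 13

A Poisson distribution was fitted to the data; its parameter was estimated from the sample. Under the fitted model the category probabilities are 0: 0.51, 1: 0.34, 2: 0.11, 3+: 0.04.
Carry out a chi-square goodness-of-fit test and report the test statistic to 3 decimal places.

4.648

Expected counts E_i = n·p_i: 323×0.51 = 164.73, 323×0.34 = 109.82, 323×0.11 = 35.53, 323×0.04 = 12.92.
cat         O        E   (O−E)²/E
0         177   164.73     0.9139
1          92   109.82     2.8916
2          41    35.53     0.8421
3+         13    12.92     0.0005
Sum = 4.648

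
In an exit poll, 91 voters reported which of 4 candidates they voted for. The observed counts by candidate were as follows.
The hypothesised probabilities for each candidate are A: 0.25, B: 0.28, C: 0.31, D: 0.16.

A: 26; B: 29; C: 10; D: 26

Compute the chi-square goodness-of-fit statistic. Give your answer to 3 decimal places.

21.694

Expected counts E_i = n·p_i: 91×0.25 = 22.75, 91×0.28 = 25.48, 91×0.31 = 28.21, 91×0.16 = 14.56.
χ² = (26−22.75)²/22.75 + (29−25.48)²/25.48 + (10−28.21)²/28.21 + (26−14.56)²/14.56
   = 0.4643 + 0.4863 + 11.7548 + 8.9886
Sum = 21.694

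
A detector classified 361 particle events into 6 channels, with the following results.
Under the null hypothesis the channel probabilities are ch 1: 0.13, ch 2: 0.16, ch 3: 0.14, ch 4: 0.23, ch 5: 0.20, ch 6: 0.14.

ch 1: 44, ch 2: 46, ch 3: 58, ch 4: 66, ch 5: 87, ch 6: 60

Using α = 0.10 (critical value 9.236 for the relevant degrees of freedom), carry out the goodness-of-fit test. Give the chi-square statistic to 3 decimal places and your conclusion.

Expected counts E_i = n·p_i: 361×0.13 = 46.93, 361×0.16 = 57.76, 361×0.14 = 50.54, 361×0.23 = 83.03, 361×0.20 = 72.2, 361×0.14 = 50.54.
χ² = (44−46.93)²/46.93 + (46−57.76)²/57.76 + (58−50.54)²/50.54 + (66−83.03)²/83.03 + (87−72.2)²/72.2 + (60−50.54)²/50.54
   = 0.1829 + 2.3943 + 1.1011 + 3.4930 + 3.0338 + 1.7707
Sum = 11.976
df = 5. Since 11.976 > 9.236, we reject H₀.

11.976; reject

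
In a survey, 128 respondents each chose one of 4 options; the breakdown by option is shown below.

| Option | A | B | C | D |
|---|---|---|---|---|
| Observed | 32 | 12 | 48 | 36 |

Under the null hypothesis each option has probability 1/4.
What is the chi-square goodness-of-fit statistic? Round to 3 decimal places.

21.000

Under H₀ each category has probability 1/4, so each expected count is 128/4 = 32.
A: (32 − 32)²/32 = 0/32 = 0.0000
B: (12 − 32)²/32 = 400/32 = 12.5000
C: (48 − 32)²/32 = 256/32 = 8.0000
D: (36 − 32)²/32 = 16/32 = 0.5000
Sum = 21.000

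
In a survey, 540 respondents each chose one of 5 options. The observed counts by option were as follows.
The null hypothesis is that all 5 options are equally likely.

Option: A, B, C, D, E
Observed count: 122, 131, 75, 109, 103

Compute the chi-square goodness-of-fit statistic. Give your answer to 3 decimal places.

17.037

Under H₀ each category has probability 1/5, so each expected count is 540/5 = 108.
cat         O        E   (O−E)²/E
A         122      108     1.8148
B         131      108     4.8981
C          75      108    10.0833
D         109      108     0.0093
E         103      108     0.2315
Sum = 17.037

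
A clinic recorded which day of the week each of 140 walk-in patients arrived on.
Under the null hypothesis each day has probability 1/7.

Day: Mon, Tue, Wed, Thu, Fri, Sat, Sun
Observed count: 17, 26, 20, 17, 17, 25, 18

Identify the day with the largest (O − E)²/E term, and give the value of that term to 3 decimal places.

Expected count for each of the 7 categories: 140/7 = 20.
χ² = (17−20)²/20 + (26−20)²/20 + (20−20)²/20 + (17−20)²/20 + (17−20)²/20 + (25−20)²/20 + (18−20)²/20
   = 0.4500 + 1.8000 + 0.0000 + 0.4500 + 0.4500 + 1.2500 + 0.2000
The largest term is for Tue: 1.800.

Tue, 1.800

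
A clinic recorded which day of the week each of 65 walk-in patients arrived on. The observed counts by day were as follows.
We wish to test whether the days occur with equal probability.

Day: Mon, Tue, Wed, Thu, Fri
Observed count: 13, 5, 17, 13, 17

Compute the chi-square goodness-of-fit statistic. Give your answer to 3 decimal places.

Expected count for each of the 5 categories: 65/5 = 13.
Mon: (13 − 13)²/13 = 0/13 = 0.0000
Tue: (5 − 13)²/13 = 64/13 = 4.9231
Wed: (17 − 13)²/13 = 16/13 = 1.2308
Thu: (13 − 13)²/13 = 0/13 = 0.0000
Fri: (17 − 13)²/13 = 16/13 = 1.2308
Sum = 7.385

7.385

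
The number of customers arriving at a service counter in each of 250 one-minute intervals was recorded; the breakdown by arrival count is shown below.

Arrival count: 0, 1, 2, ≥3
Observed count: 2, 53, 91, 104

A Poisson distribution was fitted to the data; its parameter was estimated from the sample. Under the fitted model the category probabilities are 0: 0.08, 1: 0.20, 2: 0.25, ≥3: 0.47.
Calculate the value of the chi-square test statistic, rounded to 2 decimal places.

30.93

Expected counts E_i = n·p_i: 250×0.08 = 20, 250×0.20 = 50, 250×0.25 = 62.5, 250×0.47 = 117.5.
0: (2 − 20)²/20 = 324/20 = 16.200
1: (53 − 50)²/50 = 9/50 = 0.180
2: (91 − 62.5)²/62.5 = 812.25/62.5 = 12.996
≥3: (104 − 117.5)²/117.5 = 182.25/117.5 = 1.551
Sum = 30.93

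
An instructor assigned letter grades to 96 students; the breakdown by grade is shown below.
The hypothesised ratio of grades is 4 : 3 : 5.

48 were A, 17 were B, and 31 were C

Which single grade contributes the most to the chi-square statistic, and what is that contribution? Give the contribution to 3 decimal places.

A, 8.000

Ratio total = 12. Expected counts: 96×4/12 = 32, 96×3/12 = 24, 96×5/12 = 40.
χ² = (48−32)²/32 + (17−24)²/24 + (31−40)²/40
   = 8.0000 + 2.0417 + 2.0250
The largest term is for A: 8.000.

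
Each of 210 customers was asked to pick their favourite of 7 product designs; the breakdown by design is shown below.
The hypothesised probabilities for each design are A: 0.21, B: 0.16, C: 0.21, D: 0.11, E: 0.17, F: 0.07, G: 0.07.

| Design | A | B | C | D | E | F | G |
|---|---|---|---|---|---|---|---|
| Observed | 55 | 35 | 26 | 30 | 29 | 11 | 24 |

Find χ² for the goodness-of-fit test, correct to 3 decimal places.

Expected counts E_i = n·p_i: 210×0.21 = 44.1, 210×0.16 = 33.6, 210×0.21 = 44.1, 210×0.11 = 23.1, 210×0.17 = 35.7, 210×0.07 = 14.7, 210×0.07 = 14.7.
cat         O        E   (O−E)²/E
A          55     44.1     2.6941
B          35     33.6     0.0583
C          26     44.1     7.4288
D          30     23.1     2.0610
E          29     35.7     1.2574
F          11     14.7     0.9313
G          24     14.7     5.8837
Sum = 20.315

20.315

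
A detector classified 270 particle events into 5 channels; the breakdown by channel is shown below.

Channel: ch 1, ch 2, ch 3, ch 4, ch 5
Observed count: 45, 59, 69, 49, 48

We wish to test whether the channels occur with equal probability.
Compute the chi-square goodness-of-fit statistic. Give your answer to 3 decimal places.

7.259

Expected count for each of the 5 categories: 270/5 = 54.
ch 1: (45 − 54)²/54 = 81/54 = 1.5000
ch 2: (59 − 54)²/54 = 25/54 = 0.4630
ch 3: (69 − 54)²/54 = 225/54 = 4.1667
ch 4: (49 − 54)²/54 = 25/54 = 0.4630
ch 5: (48 − 54)²/54 = 36/54 = 0.6667
Sum = 7.259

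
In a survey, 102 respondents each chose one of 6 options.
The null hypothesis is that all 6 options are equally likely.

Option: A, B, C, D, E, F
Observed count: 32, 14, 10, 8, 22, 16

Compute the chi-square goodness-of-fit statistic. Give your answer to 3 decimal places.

22.941

Expected count for each of the 6 categories: 102/6 = 17.
cat         O        E   (O−E)²/E
A          32       17    13.2353
B          14       17     0.5294
C          10       17     2.8824
D           8       17     4.7647
E          22       17     1.4706
F          16       17     0.0588
Sum = 22.941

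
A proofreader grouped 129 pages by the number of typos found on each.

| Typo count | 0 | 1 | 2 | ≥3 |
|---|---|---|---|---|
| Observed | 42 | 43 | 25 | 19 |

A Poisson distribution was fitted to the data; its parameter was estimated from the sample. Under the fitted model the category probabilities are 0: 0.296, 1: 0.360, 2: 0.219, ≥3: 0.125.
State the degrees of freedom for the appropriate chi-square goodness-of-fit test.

2

There are k = 4 categories and 1 parameter estimated from the data, so df = 4 − 1 − 1 = 2.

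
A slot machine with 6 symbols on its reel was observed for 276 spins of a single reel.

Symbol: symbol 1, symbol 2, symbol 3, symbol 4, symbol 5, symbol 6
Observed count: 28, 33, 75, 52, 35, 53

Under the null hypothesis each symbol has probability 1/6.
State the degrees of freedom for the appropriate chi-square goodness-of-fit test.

5

There are k = 6 categories and no parameters were estimated from the data, so df = 6 − 1 = 5.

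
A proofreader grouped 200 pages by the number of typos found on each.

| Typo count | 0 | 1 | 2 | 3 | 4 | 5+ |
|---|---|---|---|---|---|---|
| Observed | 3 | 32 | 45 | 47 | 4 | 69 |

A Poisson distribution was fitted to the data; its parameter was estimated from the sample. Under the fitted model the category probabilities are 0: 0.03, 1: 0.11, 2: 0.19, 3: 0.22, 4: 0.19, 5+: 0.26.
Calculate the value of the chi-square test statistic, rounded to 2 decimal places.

Expected counts E_i = n·p_i: 200×0.03 = 6, 200×0.11 = 22, 200×0.19 = 38, 200×0.22 = 44, 200×0.19 = 38, 200×0.26 = 52.
cat         O        E   (O−E)²/E
0           3        6      1.500
1          32       22      4.545
2          45       38      1.289
3          47       44      0.205
4           4       38     30.421
5+         69       52      5.558
Sum = 43.52

43.52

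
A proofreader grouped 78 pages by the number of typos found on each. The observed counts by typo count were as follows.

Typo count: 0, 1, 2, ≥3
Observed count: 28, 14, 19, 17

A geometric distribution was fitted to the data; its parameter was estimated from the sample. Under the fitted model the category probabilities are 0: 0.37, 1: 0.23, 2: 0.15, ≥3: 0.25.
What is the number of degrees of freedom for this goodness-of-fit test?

2

There are k = 4 categories and 1 parameter estimated from the data, so df = 4 − 1 − 1 = 2.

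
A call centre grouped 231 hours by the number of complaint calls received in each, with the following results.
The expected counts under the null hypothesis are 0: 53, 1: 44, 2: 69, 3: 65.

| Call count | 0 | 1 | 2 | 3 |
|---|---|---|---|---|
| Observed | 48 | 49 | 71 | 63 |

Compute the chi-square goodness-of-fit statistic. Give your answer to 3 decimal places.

0: (48 − 53)²/53 = 25/53 = 0.4717
1: (49 − 44)²/44 = 25/44 = 0.5682
2: (71 − 69)²/69 = 4/69 = 0.0580
3: (63 − 65)²/65 = 4/65 = 0.0615
Sum = 1.159

1.159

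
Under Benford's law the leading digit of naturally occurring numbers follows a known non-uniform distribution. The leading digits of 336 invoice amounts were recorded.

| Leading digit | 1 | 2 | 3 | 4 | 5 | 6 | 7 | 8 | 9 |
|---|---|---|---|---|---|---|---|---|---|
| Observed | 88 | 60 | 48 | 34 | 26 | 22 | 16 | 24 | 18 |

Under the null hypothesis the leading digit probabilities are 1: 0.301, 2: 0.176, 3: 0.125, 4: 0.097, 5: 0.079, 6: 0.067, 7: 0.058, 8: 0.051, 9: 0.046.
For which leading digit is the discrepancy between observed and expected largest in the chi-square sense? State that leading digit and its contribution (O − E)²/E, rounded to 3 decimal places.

Expected counts E_i = n·p_i: 336×0.301 = 101.136, 336×0.176 = 59.136, 336×0.125 = 42, 336×0.097 = 32.592, 336×0.079 = 26.544, 336×0.067 = 22.512, 336×0.058 = 19.488, 336×0.051 = 17.136, 336×0.046 = 15.456.
1: (88 − 101.136)²/101.136 = 172.554496/101.136 = 1.7062
2: (60 − 59.136)²/59.136 = 0.746496/59.136 = 0.0126
3: (48 − 42)²/42 = 36/42 = 0.8571
4: (34 − 32.592)²/32.592 = 1.982464/32.592 = 0.0608
5: (26 − 26.544)²/26.544 = 0.295936/26.544 = 0.0111
6: (22 − 22.512)²/22.512 = 0.262144/22.512 = 0.0116
7: (16 − 19.488)²/19.488 = 12.166144/19.488 = 0.6243
8: (24 − 17.136)²/17.136 = 47.114496/17.136 = 2.7494
9: (18 − 15.456)²/15.456 = 6.471936/15.456 = 0.4187
The largest term is for 8: 2.749.

8, 2.749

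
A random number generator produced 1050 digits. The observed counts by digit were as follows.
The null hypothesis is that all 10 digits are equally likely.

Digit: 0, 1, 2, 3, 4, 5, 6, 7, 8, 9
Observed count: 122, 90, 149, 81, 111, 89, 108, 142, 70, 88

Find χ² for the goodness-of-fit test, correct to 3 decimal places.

59.143

Expected count for each of the 10 categories: 1050/10 = 105.
χ² = (122−105)²/105 + (90−105)²/105 + (149−105)²/105 + (81−105)²/105 + (111−105)²/105 + (89−105)²/105 + (108−105)²/105 + (142−105)²/105 + (70−105)²/105 + (88−105)²/105
   = 2.7524 + 2.1429 + 18.4381 + 5.4857 + 0.3429 + 2.4381 + 0.0857 + 13.0381 + 11.6667 + 2.7524
Sum = 59.143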